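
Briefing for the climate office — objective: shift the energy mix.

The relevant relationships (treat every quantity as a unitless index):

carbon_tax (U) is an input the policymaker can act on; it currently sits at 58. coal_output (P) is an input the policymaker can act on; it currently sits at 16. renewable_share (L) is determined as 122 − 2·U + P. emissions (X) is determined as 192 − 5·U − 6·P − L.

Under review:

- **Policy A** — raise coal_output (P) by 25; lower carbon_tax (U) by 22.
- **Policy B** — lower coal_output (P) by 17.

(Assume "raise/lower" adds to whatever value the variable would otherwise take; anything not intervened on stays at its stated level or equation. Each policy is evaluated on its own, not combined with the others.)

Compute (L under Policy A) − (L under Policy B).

86

Policy A (P + 25, U − 22):
  U = 58 − 22 = 36
  P = 16 + 25 = 41
  L = 122 − 2·36 + 41 = 91
Policy B (P − 17):
  U = 58
  P = 16 − 17 = -1
  L = 122 − 2·58 + (-1) = 5
L: 91 − 5 = 86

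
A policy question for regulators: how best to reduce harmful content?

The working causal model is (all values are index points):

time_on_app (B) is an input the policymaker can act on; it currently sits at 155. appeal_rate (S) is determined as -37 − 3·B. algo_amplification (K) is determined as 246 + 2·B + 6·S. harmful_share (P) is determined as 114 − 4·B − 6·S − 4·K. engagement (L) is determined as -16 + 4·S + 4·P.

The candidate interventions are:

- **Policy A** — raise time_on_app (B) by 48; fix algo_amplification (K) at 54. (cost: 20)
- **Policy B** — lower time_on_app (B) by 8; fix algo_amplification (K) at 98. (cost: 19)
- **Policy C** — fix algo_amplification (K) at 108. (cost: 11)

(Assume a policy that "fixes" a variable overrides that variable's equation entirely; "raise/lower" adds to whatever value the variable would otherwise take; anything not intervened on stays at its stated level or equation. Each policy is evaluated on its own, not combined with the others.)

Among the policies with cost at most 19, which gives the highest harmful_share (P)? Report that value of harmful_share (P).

Policy B (B − 8, K := 98):
  B = 155 − 8 = 147
  S = -37 − 3·147 = -478
  K = 98
  P = 114 − 4·147 − 6·(-478) − 4·98 = 2002
Policy C (K := 108):
  B = 155
  S = -37 − 3·155 = -502
  K = 108
  P = 114 − 4·155 − 6·(-502) − 4·108 = 2074
Comparing — Policy B: P=2002, Policy C: P=2074. Highest is 2074 (Policy C).

2074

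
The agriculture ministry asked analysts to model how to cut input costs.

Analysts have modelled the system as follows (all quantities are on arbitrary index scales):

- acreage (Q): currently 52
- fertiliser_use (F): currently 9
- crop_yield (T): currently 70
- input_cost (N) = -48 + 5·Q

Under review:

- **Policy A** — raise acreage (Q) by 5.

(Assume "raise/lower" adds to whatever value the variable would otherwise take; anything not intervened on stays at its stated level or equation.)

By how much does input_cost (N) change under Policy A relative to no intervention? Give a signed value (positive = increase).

25

Baseline:
  Q = 52
  N = -48 + 5·52 = 212
Policy A (Q + 5):
  Q = 52 + 5 = 57
  N = -48 + 5·57 = 237
Change in N: 237 − 212 = 25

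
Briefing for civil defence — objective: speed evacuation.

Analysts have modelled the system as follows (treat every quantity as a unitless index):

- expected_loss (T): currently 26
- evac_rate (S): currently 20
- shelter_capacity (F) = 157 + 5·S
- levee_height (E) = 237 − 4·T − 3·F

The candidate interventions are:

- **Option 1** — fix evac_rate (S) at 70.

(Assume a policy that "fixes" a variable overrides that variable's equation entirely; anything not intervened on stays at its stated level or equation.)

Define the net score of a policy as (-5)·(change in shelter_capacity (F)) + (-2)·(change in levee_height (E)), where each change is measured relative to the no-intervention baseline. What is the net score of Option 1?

250

Baseline:
  T = 26
  S = 20
  F = 157 + 5·20 = 257
  E = 237 − 4·26 − 3·257 = -638
Option 1 (S := 70):
  T = 26
  S = 70
  F = 157 + 5·70 = 507
  E = 237 − 4·26 − 3·507 = -1388
ΔF = 507 − 257 = 250; ΔE = -1388 − (-638) = -750
Score = (-5)·250 + (-2)·(-750) = 250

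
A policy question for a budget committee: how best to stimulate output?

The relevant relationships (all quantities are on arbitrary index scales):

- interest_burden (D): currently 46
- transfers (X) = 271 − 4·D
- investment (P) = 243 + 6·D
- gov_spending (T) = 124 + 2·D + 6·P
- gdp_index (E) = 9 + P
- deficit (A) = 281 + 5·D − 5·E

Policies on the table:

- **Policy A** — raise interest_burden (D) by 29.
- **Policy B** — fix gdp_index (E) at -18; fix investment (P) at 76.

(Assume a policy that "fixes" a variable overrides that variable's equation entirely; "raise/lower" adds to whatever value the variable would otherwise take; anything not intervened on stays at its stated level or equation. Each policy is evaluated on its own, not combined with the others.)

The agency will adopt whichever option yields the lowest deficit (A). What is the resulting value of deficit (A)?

Policy A (D + 29):
  D = 46 + 29 = 75
  P = 243 + 6·75 = 693
  E = 9 + 693 = 702
  A = 281 + 5·75 − 5·702 = -2854
Policy B (E := -18, P := 76):
  D = 46
  P = 76
  E = -18
  A = 281 + 5·46 − 5·(-18) = 601
Comparing — Policy A: A=-2854, Policy B: A=601. Lowest is -2854 (Policy A).

-2854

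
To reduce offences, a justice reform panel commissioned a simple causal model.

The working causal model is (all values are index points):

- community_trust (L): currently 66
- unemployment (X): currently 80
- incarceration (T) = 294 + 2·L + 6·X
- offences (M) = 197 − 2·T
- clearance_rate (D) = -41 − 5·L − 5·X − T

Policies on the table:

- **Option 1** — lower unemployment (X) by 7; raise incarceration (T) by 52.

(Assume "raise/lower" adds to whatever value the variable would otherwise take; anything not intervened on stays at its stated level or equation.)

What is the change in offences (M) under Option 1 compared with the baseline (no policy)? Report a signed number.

Baseline:
  L = 66
  X = 80
  T = 294 + 2·66 + 6·80 = 906
  M = 197 − 2·906 = -1615
Option 1 (X − 7, T + 52):
  L = 66
  X = 80 − 7 = 73
  T = 294 + 2·66 + 6·73 (+52 from intervention) = 916
  M = 197 − 2·916 = -1635
Change in M: -1635 − (-1615) = -20

-20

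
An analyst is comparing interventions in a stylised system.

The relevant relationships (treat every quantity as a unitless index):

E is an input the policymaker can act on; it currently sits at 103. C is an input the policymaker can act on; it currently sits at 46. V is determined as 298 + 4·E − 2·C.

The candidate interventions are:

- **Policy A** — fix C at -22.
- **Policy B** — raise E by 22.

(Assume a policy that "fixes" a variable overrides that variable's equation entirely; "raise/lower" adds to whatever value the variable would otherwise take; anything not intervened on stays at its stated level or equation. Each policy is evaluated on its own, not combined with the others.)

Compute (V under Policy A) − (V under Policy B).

Policy A (C := -22):
  E = 103
  C = -22
  V = 298 + 4·103 − 2·(-22) = 754
Policy B (E + 22):
  E = 103 + 22 = 125
  C = 46
  V = 298 + 4·125 − 2·46 = 706
V: 754 − 706 = 48

48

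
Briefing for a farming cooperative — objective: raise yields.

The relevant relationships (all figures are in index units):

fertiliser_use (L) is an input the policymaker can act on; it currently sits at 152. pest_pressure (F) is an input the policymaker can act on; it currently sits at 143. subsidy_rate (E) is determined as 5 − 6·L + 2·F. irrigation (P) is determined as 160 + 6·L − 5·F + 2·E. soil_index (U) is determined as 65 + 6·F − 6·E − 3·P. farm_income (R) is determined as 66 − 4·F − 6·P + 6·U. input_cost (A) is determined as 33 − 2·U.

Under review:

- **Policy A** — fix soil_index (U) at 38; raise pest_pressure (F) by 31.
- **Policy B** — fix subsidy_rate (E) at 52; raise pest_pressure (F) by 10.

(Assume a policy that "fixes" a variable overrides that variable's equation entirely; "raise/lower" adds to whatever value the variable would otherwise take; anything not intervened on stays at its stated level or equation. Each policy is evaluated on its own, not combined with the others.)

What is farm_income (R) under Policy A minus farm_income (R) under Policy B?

Policy A (U := 38, F + 31):
  L = 152
  F = 143 + 31 = 174
  E = 5 − 6·152 + 2·174 = -559
  P = 160 + 6·152 − 5·174 + 2·(-559) = -916
  U = 38
  R = 66 − 4·174 − 6·(-916) + 6·38 = 5094
Policy B (E := 52, F + 10):
  L = 152
  F = 143 + 10 = 153
  E = 52
  P = 160 + 6·152 − 5·153 + 2·52 = 411
  U = 65 + 6·153 − 6·52 − 3·411 = -562
  R = 66 − 4·153 − 6·411 + 6·(-562) = -6384
R: 5094 − (-6384) = 11478

11478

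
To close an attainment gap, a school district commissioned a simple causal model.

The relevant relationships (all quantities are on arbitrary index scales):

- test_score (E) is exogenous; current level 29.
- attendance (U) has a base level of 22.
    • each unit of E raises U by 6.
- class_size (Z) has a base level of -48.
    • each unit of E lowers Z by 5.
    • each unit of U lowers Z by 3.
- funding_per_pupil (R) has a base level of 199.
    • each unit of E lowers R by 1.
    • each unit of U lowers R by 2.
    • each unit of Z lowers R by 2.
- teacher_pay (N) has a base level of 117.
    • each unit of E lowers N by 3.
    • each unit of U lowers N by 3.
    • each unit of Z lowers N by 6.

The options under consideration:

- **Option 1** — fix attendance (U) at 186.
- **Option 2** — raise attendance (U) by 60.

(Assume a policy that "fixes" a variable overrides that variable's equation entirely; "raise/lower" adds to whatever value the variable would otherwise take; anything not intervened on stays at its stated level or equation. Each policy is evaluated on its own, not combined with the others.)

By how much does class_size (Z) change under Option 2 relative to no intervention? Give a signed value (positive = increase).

-180

Baseline:
  E = 29
  U = 22 + 6·29 = 196
  Z = -48 − 5·29 − 3·196 = -781
Option 2 (U + 60):
  E = 29
  U = 22 + 6·29 (+60 from intervention) = 256
  Z = -48 − 5·29 − 3·256 = -961
Change in Z: -961 − (-781) = -180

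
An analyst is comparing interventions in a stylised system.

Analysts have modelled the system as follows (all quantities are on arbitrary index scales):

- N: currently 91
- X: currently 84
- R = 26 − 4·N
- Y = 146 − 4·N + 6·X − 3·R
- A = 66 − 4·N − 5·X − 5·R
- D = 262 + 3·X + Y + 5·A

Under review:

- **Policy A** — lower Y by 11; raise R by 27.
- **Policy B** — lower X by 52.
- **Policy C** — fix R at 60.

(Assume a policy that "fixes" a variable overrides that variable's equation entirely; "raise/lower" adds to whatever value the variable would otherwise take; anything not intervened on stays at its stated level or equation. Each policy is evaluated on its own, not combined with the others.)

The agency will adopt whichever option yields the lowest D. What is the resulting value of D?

-4470

Policy A (Y − 11, R + 27):
  N = 91
  X = 84
  R = 26 − 4·91 (+27 from intervention) = -311
  Y = 146 − 4·91 + 6·84 − 3·(-311) (−11 from intervention) = 1208
  A = 66 − 4·91 − 5·84 − 5·(-311) = 837
  D = 262 + 3·84 + 1208 + 5·837 = 5907
Policy B (X − 52):
  N = 91
  X = 84 − 52 = 32
  R = 26 − 4·91 = -338
  Y = 146 − 4·91 + 6·32 − 3·(-338) = 988
  A = 66 − 4·91 − 5·32 − 5·(-338) = 1232
  D = 262 + 3·32 + 988 + 5·1232 = 7506
Policy C (R := 60):
  N = 91
  X = 84
  R = 60
  Y = 146 − 4·91 + 6·84 − 3·60 = 106
  A = 66 − 4·91 − 5·84 − 5·60 = -1018
  D = 262 + 3·84 + 106 + 5·(-1018) = -4470
Comparing — Policy A: D=5907, Policy B: D=7506, Policy C: D=-4470. Lowest is -4470 (Policy C).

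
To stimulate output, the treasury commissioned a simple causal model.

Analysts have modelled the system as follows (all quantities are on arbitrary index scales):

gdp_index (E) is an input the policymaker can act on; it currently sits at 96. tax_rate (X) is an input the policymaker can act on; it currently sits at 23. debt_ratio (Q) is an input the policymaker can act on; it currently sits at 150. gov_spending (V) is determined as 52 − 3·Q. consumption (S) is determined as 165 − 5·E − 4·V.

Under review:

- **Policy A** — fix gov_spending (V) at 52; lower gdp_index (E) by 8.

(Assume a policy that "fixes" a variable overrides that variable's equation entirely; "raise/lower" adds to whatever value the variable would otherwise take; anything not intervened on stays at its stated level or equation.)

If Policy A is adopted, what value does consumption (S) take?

-483

Policy A (V := 52, E − 8):
  E = 96 − 8 = 88
  Q = 150
  V = 52
  S = 165 − 5·88 − 4·52 = -483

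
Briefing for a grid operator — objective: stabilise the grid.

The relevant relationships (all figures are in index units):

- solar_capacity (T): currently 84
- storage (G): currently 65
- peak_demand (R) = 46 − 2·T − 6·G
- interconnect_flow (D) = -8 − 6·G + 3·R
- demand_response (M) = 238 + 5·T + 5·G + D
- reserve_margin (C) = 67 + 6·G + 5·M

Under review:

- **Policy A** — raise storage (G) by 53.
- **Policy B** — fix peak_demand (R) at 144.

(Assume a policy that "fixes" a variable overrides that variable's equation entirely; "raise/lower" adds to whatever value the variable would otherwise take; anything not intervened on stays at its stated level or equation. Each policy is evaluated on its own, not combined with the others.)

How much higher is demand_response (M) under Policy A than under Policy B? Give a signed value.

-2975

Policy A (G + 53):
  T = 84
  G = 65 + 53 = 118
  R = 46 − 2·84 − 6·118 = -830
  D = -8 − 6·118 + 3·(-830) = -3206
  M = 238 + 5·84 + 5·118 + (-3206) = -1958
Policy B (R := 144):
  T = 84
  G = 65
  R = 144
  D = -8 − 6·65 + 3·144 = 34
  M = 238 + 5·84 + 5·65 + 34 = 1017
M: -1958 − 1017 = -2975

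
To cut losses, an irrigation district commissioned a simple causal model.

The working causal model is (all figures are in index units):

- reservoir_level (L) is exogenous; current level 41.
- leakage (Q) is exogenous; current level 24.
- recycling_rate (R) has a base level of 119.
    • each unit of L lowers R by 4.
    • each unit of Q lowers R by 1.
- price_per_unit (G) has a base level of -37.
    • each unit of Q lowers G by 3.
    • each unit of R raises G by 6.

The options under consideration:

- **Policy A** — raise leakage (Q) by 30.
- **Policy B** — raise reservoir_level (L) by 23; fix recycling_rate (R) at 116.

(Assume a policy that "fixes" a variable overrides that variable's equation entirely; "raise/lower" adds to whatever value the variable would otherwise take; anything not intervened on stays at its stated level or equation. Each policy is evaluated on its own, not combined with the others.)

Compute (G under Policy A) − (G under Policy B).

Policy A (Q + 30):
  L = 41
  Q = 24 + 30 = 54
  R = 119 − 4·41 − 54 = -99
  G = -37 − 3·54 + 6·(-99) = -793
Policy B (L + 23, R := 116):
  L = 41 + 23 = 64
  Q = 24
  R = 116
  G = -37 − 3·24 + 6·116 = 587
G: -793 − 587 = -1380

-1380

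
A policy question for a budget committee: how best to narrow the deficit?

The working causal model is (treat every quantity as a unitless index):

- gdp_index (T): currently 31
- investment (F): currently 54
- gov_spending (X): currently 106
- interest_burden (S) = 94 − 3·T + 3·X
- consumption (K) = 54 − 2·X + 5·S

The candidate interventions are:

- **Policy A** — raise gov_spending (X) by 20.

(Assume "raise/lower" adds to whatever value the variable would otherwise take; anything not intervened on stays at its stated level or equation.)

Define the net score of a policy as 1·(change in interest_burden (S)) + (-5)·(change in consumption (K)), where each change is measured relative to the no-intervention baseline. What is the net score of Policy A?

-1240

Baseline:
  T = 31
  X = 106
  S = 94 − 3·31 + 3·106 = 319
  K = 54 − 2·106 + 5·319 = 1437
Policy A (X + 20):
  T = 31
  X = 106 + 20 = 126
  S = 94 − 3·31 + 3·126 = 379
  K = 54 − 2·126 + 5·379 = 1697
ΔS = 379 − 319 = 60; ΔK = 1697 − 1437 = 260
Score = 1·60 + (-5)·260 = -1240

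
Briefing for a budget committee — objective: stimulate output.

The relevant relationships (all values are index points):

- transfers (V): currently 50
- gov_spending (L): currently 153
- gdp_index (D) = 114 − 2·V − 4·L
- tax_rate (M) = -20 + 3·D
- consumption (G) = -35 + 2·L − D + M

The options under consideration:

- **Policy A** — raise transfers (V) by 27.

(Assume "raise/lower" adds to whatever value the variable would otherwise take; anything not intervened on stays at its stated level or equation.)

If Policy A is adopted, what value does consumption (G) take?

Policy A (V + 27):
  V = 50 + 27 = 77
  L = 153
  D = 114 − 2·77 − 4·153 = -652
  M = -20 + 3·(-652) = -1976
  G = -35 + 2·153 − (-652) + (-1976) = -1053

-1053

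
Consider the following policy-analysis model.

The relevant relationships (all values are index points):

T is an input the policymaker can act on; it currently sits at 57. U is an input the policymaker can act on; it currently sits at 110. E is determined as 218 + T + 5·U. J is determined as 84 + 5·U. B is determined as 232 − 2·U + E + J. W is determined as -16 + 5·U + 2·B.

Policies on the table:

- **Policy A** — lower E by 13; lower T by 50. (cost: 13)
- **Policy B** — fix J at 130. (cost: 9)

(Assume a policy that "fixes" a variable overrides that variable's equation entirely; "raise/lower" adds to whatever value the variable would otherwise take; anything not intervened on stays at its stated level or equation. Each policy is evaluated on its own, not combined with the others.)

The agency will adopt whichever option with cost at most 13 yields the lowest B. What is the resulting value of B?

Policy A (E − 13, T − 50):
  T = 57 − 50 = 7
  U = 110
  E = 218 + 7 + 5·110 (−13 from intervention) = 762
  J = 84 + 5·110 = 634
  B = 232 − 2·110 + 762 + 634 = 1408
Policy B (J := 130):
  T = 57
  U = 110
  E = 218 + 57 + 5·110 = 825
  J = 130
  B = 232 − 2·110 + 825 + 130 = 967
Comparing — Policy A: B=1408, Policy B: B=967. Lowest is 967 (Policy B).

967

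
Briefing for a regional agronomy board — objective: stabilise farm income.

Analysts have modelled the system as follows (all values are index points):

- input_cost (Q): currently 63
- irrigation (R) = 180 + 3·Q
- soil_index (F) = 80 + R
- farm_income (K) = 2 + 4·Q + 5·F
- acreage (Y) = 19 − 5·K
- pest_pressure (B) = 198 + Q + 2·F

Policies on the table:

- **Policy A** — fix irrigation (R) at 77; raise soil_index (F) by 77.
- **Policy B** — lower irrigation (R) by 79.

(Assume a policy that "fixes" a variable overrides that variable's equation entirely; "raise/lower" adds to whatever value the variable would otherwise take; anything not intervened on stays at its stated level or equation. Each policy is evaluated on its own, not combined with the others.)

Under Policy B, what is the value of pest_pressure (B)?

Policy B (R − 79):
  Q = 63
  R = 180 + 3·63 (−79 from intervention) = 290
  F = 80 + 290 = 370
  B = 198 + 63 + 2·370 = 1001

1001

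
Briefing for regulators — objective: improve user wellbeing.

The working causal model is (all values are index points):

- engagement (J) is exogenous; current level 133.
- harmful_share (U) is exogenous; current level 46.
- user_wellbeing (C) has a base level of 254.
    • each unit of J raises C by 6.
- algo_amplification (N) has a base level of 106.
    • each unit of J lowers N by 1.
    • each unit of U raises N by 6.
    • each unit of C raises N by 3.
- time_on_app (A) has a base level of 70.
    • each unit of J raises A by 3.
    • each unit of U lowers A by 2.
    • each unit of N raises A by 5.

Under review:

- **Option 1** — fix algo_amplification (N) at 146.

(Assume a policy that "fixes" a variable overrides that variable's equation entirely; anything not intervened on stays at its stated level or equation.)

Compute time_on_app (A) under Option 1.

Option 1 (N := 146):
  J = 133
  U = 46
  C = 254 + 6·133 = 1052
  N = 146
  A = 70 + 3·133 − 2·46 + 5·146 = 1107

1107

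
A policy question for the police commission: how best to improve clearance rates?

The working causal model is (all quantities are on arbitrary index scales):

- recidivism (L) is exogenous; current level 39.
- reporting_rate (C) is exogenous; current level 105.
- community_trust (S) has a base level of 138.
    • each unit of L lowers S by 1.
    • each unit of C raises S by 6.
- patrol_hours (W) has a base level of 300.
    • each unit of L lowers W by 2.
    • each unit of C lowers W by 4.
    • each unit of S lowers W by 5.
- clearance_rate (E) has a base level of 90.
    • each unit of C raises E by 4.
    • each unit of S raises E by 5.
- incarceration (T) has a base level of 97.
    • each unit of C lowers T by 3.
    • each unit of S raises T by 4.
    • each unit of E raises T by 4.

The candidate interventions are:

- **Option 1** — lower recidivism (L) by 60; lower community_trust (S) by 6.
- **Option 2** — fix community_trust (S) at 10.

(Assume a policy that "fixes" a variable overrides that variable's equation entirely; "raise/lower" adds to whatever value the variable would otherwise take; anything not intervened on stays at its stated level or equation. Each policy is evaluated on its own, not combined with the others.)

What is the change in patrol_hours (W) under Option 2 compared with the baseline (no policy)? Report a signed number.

Baseline:
  L = 39
  C = 105
  S = 138 − 39 + 6·105 = 729
  W = 300 − 2·39 − 4·105 − 5·729 = -3843
Option 2 (S := 10):
  L = 39
  C = 105
  S = 10
  W = 300 − 2·39 − 4·105 − 5·10 = -248
Change in W: -248 − (-3843) = 3595

3595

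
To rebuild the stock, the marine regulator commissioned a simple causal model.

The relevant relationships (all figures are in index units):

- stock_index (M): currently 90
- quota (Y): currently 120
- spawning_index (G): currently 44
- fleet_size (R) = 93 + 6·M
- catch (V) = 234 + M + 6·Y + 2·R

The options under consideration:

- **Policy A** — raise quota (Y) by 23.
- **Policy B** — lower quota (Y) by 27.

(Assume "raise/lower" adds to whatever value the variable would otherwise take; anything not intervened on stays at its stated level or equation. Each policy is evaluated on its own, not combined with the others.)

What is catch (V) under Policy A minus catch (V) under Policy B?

300

Policy A (Y + 23):
  M = 90
  Y = 120 + 23 = 143
  R = 93 + 6·90 = 633
  V = 234 + 90 + 6·143 + 2·633 = 2448
Policy B (Y − 27):
  M = 90
  Y = 120 − 27 = 93
  R = 93 + 6·90 = 633
  V = 234 + 90 + 6·93 + 2·633 = 2148
V: 2448 − 2148 = 300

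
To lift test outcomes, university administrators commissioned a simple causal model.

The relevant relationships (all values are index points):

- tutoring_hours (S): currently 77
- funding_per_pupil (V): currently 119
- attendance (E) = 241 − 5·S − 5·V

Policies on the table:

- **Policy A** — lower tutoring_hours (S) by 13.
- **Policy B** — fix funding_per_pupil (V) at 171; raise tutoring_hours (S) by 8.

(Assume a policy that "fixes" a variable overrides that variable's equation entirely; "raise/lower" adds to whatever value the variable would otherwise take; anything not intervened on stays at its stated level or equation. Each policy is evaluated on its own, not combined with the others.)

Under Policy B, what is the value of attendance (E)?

Policy B (V := 171, S + 8):
  S = 77 + 8 = 85
  V = 171
  E = 241 − 5·85 − 5·171 = -1039

-1039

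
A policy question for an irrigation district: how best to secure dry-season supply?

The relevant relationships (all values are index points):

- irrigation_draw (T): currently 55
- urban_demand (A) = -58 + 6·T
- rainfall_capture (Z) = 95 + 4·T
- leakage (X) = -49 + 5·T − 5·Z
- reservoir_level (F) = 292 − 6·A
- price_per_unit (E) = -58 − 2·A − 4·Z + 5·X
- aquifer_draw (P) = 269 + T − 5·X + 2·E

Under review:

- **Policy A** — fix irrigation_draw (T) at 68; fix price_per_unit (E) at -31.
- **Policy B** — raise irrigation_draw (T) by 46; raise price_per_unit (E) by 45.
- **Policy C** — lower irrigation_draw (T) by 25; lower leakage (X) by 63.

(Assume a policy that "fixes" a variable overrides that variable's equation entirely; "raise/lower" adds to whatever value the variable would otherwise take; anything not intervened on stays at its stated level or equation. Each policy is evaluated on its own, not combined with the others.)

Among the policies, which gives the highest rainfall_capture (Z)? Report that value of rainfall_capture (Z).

499

Policy A (T := 68, E := -31):
  T = 68
  Z = 95 + 4·68 = 367
Policy B (T + 46, E + 45):
  T = 55 + 46 = 101
  Z = 95 + 4·101 = 499
Policy C (T − 25, X − 63):
  T = 55 − 25 = 30
  Z = 95 + 4·30 = 215
Comparing — Policy A: Z=367, Policy B: Z=499, Policy C: Z=215. Highest is 499 (Policy B).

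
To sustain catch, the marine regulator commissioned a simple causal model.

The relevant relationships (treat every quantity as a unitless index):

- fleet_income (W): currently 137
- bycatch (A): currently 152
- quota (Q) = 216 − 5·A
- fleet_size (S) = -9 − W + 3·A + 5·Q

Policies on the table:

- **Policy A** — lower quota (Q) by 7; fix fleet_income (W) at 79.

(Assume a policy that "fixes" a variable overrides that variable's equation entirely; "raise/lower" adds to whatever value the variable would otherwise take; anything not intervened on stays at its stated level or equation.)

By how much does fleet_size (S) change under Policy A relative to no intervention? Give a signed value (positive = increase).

Baseline:
  W = 137
  A = 152
  Q = 216 − 5·152 = -544
  S = -9 − 137 + 3·152 + 5·(-544) = -2410
Policy A (Q − 7, W := 79):
  W = 79
  A = 152
  Q = 216 − 5·152 (−7 from intervention) = -551
  S = -9 − 79 + 3·152 + 5·(-551) = -2387
Change in S: -2387 − (-2410) = 23

23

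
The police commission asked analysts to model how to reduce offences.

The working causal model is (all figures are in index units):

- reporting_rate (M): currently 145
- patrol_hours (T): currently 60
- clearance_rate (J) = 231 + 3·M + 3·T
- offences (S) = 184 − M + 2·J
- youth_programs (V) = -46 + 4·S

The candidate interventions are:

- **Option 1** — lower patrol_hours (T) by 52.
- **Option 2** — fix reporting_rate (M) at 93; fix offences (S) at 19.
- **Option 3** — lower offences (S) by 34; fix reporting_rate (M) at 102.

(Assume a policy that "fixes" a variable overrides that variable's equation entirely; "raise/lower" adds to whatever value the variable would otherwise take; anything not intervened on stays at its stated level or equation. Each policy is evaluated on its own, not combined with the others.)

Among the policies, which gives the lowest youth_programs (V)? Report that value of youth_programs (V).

Option 1 (T − 52):
  M = 145
  T = 60 − 52 = 8
  J = 231 + 3·145 + 3·8 = 690
  S = 184 − 145 + 2·690 = 1419
  V = -46 + 4·1419 = 5630
Option 2 (M := 93, S := 19):
  M = 93
  T = 60
  J = 231 + 3·93 + 3·60 = 690
  S = 19
  V = -46 + 4·19 = 30
Option 3 (S − 34, M := 102):
  M = 102
  T = 60
  J = 231 + 3·102 + 3·60 = 717
  S = 184 − 102 + 2·717 (−34 from intervention) = 1482
  V = -46 + 4·1482 = 5882
Comparing — Option 1: V=5630, Option 2: V=30, Option 3: V=5882. Lowest is 30 (Option 2).

30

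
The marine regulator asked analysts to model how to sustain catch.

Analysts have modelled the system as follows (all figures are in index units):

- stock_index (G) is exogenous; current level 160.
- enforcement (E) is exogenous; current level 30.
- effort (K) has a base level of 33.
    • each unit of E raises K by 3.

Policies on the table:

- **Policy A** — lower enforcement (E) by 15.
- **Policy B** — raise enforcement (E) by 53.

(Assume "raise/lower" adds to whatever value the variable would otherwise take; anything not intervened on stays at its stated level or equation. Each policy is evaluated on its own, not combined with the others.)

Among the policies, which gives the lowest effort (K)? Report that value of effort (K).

Policy A (E − 15):
  E = 30 − 15 = 15
  K = 33 + 3·15 = 78
Policy B (E + 53):
  E = 30 + 53 = 83
  K = 33 + 3·83 = 282
Comparing — Policy A: K=78, Policy B: K=282. Lowest is 78 (Policy A).

78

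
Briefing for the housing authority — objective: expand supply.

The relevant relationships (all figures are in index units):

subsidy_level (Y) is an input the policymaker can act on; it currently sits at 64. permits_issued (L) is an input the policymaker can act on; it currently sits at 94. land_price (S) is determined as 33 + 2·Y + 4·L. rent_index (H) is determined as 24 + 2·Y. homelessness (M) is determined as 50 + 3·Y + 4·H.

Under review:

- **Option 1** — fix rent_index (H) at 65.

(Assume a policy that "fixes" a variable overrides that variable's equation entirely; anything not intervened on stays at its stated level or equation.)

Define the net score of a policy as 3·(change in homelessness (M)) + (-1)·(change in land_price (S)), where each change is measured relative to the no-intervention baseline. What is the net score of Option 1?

Baseline:
  Y = 64
  L = 94
  S = 33 + 2·64 + 4·94 = 537
  H = 24 + 2·64 = 152
  M = 50 + 3·64 + 4·152 = 850
Option 1 (H := 65):
  Y = 64
  L = 94
  S = 33 + 2·64 + 4·94 = 537
  H = 65
  M = 50 + 3·64 + 4·65 = 502
ΔM = 502 − 850 = -348; ΔS = 537 − 537 = 0
Score = 3·(-348) + (-1)·0 = -1044

-1044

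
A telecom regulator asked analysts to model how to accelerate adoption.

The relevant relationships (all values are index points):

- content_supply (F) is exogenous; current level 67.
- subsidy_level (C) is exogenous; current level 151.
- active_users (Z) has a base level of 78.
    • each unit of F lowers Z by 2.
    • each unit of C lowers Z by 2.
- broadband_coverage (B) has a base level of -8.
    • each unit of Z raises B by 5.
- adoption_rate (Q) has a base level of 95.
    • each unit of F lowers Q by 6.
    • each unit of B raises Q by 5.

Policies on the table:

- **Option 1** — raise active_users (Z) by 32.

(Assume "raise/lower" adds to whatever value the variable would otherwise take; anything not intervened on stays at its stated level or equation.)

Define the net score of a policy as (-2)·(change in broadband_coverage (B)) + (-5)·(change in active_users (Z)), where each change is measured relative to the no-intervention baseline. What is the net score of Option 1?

-480

Baseline:
  F = 67
  C = 151
  Z = 78 − 2·67 − 2·151 = -358
  B = -8 + 5·(-358) = -1798
Option 1 (Z + 32):
  F = 67
  C = 151
  Z = 78 − 2·67 − 2·151 (+32 from intervention) = -326
  B = -8 + 5·(-326) = -1638
ΔB = -1638 − (-1798) = 160; ΔZ = -326 − (-358) = 32
Score = (-2)·160 + (-5)·32 = -480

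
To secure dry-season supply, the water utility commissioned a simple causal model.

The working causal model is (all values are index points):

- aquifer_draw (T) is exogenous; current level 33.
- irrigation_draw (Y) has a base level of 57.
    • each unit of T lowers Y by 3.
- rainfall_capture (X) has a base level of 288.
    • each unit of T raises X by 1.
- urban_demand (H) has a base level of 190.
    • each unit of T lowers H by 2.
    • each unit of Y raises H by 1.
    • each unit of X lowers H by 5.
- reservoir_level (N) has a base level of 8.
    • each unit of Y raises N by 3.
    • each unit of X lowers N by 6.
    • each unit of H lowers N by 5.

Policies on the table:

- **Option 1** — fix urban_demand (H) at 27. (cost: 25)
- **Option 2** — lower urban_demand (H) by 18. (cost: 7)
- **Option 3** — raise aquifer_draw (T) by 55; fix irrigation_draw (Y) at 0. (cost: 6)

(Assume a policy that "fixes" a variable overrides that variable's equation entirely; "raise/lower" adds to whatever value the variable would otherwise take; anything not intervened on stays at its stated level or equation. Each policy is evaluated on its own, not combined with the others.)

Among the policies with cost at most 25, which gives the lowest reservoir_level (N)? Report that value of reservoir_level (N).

Option 1 (H := 27):
  T = 33
  Y = 57 − 3·33 = -42
  X = 288 + 33 = 321
  H = 27
  N = 8 + 3·(-42) − 6·321 − 5·27 = -2179
Option 2 (H − 18):
  T = 33
  Y = 57 − 3·33 = -42
  X = 288 + 33 = 321
  H = 190 − 2·33 + (-42) − 5·321 (−18 from intervention) = -1541
  N = 8 + 3·(-42) − 6·321 − 5·(-1541) = 5661
Option 3 (T + 55, Y := 0):
  T = 33 + 55 = 88
  Y = 0
  X = 288 + 88 = 376
  H = 190 − 2·88 + 0 − 5·376 = -1866
  N = 8 + 3·0 − 6·376 − 5·(-1866) = 7082
Comparing — Option 1: N=-2179, Option 2: N=5661, Option 3: N=7082. Lowest is -2179 (Option 1).

-2179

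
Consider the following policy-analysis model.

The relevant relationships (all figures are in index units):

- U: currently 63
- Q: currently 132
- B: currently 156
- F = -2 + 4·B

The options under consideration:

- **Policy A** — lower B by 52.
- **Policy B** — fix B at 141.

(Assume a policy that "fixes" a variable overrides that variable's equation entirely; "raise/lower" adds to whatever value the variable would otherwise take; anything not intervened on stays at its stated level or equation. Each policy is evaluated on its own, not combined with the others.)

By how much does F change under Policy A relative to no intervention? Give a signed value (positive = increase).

-208

Baseline:
  B = 156
  F = -2 + 4·156 = 622
Policy A (B − 52):
  B = 156 − 52 = 104
  F = -2 + 4·104 = 414
Change in F: 414 − 622 = -208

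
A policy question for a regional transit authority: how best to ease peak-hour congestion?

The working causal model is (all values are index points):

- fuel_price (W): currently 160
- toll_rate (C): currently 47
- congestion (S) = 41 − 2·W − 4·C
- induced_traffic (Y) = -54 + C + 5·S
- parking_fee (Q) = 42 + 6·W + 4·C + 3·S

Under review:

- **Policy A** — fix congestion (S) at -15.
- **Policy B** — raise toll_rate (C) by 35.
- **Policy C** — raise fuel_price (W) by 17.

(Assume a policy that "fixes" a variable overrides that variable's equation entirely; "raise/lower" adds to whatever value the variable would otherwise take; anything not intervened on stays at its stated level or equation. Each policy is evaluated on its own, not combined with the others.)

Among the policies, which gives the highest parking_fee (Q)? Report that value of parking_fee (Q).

1145

Policy A (S := -15):
  W = 160
  C = 47
  S = -15
  Q = 42 + 6·160 + 4·47 + 3·(-15) = 1145
Policy B (C + 35):
  W = 160
  C = 47 + 35 = 82
  S = 41 − 2·160 − 4·82 = -607
  Q = 42 + 6·160 + 4·82 + 3·(-607) = -491
Policy C (W + 17):
  W = 160 + 17 = 177
  C = 47
  S = 41 − 2·177 − 4·47 = -501
  Q = 42 + 6·177 + 4·47 + 3·(-501) = -211
Comparing — Policy A: Q=1145, Policy B: Q=-491, Policy C: Q=-211. Highest is 1145 (Policy A).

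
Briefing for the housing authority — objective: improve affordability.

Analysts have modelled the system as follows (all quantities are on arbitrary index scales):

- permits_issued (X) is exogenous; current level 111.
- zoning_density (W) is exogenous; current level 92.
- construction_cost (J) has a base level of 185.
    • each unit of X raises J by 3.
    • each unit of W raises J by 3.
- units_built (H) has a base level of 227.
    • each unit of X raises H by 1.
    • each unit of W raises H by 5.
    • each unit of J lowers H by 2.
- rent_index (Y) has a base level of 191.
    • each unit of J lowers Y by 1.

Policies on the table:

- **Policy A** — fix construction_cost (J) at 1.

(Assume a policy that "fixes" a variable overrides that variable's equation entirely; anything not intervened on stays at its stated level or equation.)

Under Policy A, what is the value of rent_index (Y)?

190

Policy A (J := 1):
  X = 111
  W = 92
  J = 1
  Y = 191 − 1 = 190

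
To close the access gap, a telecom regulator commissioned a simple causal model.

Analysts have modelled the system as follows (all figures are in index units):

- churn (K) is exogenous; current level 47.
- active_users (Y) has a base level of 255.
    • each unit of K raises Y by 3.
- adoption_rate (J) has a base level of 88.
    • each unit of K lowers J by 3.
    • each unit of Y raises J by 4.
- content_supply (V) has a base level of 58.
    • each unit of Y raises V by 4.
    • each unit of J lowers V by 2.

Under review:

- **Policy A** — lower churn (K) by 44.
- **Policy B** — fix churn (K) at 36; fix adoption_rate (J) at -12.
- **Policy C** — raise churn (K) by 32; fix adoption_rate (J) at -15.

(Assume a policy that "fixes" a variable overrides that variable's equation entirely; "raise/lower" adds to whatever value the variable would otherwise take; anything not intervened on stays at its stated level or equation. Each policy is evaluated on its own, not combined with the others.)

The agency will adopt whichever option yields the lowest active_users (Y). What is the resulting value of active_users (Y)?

Policy A (K − 44):
  K = 47 − 44 = 3
  Y = 255 + 3·3 = 264
Policy B (K := 36, J := -12):
  K = 36
  Y = 255 + 3·36 = 363
Policy C (K + 32, J := -15):
  K = 47 + 32 = 79
  Y = 255 + 3·79 = 492
Comparing — Policy A: Y=264, Policy B: Y=363, Policy C: Y=492. Lowest is 264 (Policy A).

264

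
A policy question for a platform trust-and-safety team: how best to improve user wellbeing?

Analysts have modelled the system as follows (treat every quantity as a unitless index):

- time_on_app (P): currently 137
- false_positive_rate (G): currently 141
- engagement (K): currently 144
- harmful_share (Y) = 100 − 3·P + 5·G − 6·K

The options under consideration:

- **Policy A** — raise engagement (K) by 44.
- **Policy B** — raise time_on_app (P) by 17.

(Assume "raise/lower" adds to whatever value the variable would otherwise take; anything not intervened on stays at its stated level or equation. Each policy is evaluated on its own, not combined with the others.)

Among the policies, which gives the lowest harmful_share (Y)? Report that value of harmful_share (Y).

-734

Policy A (K + 44):
  P = 137
  G = 141
  K = 144 + 44 = 188
  Y = 100 − 3·137 + 5·141 − 6·188 = -734
Policy B (P + 17):
  P = 137 + 17 = 154
  G = 141
  K = 144
  Y = 100 − 3·154 + 5·141 − 6·144 = -521
Comparing — Policy A: Y=-734, Policy B: Y=-521. Lowest is -734 (Policy A).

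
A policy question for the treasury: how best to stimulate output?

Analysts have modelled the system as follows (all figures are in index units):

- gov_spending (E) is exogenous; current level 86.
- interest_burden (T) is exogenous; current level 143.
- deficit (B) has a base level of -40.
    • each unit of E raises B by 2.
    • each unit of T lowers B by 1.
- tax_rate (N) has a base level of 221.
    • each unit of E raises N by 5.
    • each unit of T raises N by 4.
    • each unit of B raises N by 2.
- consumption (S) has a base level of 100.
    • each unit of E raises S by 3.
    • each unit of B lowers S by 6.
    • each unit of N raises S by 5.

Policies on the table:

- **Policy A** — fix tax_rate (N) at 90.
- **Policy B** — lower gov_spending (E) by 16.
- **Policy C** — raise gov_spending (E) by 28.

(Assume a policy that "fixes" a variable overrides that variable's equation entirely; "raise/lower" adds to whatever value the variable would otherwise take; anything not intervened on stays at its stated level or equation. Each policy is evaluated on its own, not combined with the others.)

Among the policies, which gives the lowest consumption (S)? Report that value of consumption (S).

Policy A (N := 90):
  E = 86
  T = 143
  B = -40 + 2·86 − 143 = -11
  N = 90
  S = 100 + 3·86 − 6·(-11) + 5·90 = 874
Policy B (E − 16):
  E = 86 − 16 = 70
  T = 143
  B = -40 + 2·70 − 143 = -43
  N = 221 + 5·70 + 4·143 + 2·(-43) = 1057
  S = 100 + 3·70 − 6·(-43) + 5·1057 = 5853
Policy C (E + 28):
  E = 86 + 28 = 114
  T = 143
  B = -40 + 2·114 − 143 = 45
  N = 221 + 5·114 + 4·143 + 2·45 = 1453
  S = 100 + 3·114 − 6·45 + 5·1453 = 7437
Comparing — Policy A: S=874, Policy B: S=5853, Policy C: S=7437. Lowest is 874 (Policy A).

874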